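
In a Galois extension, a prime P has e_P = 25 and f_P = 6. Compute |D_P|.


|D_P| = e * f
= 25 * 6
= 150

150


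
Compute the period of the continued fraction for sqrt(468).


Run the CF algorithm for sqrt(468).
a_0 = floor(sqrt(468)) = 21; set m_0=0, q_0=1.
Recurrence: m' = q*a - m,  q' = (d - m'^2)/q,  a' = floor((a_0 + m')/q').
  step 1: m=21, q=27, a=1
  step 2: m=6, q=16, a=1
  step 3: m=10, q=23, a=1
  step 4: m=13, q=13, a=2
  step 5: m=13, q=23, a=1
  step 6: m=10, q=16, a=1
  step 7: m=6, q=27, a=1
  step 8: m=21, q=1, a=42
a_8 = 2*a_0 = 42, so the period closes here.
sqrt(468) = [21; 1, 1, 1, 2, 1, 1, 1, 42]
Period length = 8

8


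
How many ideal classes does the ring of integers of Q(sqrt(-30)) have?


K = Q(sqrt(-30)). d mod 4 = 2, so D = disc(K) = 4d = -120
h(K) equals the number of primitive reduced positive-definite forms (a, b, c) = a*x^2 + b*x*y + c*y^2 with b^2 - 4ac = D,
where reduced means |b| <= a <= c, with b >= 0 whenever |b| = a or a = c, and primitive means gcd(a, b, c) = 1.
Reduced forces 3a^2 <= |D| = 120, so 1 <= a <= 6; b must have the parity of D, and c = (b^2 - D)/(4a) must be an integer >= a.
Enumerate a = 1..6, b in [-a, a]:
  a=1: (1, 0, 30)  [1]
  a=2: (2, 0, 15)  [1]
  a=3: (3, 0, 10)  [1]
  a=4: none
  a=5: (5, 0, 6)  [1]
  a=6: none
Total reduced forms: 1 + 1 + 1 + 1 = 4
h = 4

4


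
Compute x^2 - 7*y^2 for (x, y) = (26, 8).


x^2 - d*y^2
= 26^2 - 7*8^2
= 676 - 448
= 228

228


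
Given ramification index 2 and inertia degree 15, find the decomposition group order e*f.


|D_P| = e * f
= 2 * 15
= 30

30


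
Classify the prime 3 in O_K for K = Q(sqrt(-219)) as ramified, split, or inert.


K = Q(sqrt(-219)). Since d mod 4 = 1, disc(K) = -219.
Check p | disc: -219 mod 3 = 0.
p divides disc, so p ramifies: (p) = P^2 with e=2, f=1, g=1.
Therefore p is ramified.

ramified


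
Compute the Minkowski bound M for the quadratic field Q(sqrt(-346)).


d = -346, d mod 4 = 2, so disc(K) = 4d = -1384; |disc(K)| = 1384
Imaginary quadratic field, so n = 2, s = r2 = 1, r1 = 0
M = (n!/n^n) * (4/pi)^s * sqrt(|disc(K)|) = (2!/2^2) * (4/pi)^1 * sqrt(1384)
= 0.5 * 1.273240 * 37.202150
= 23.6836

23.6836


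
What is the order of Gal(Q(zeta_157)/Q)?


|Gal(Q(zeta_157)/Q)| = phi(157)
= 156

156


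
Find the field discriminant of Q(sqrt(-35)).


For K = Q(sqrt(d)) with d squarefree: disc(K) = d if d = 1 mod 4, and disc(K) = 4d if d = 2 or 3 mod 4.
Here d = -35, and d mod 4 = 1.
d = 1 mod 4 (O_K = Z[(1+sqrt(d))/2]), so disc(K) = d = -35

-35


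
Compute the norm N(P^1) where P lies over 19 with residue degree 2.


N(P^a) = p^(a*f)
= 19^(1*2)
= 19^2
= 361

361


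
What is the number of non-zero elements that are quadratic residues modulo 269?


For prime p, the number of non-zero quadratic residues is (p-1)/2.
= (269-1)/2
= 134

134


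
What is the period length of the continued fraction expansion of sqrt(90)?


Run the CF algorithm for sqrt(90).
a_0 = floor(sqrt(90)) = 9; set m_0=0, q_0=1.
Recurrence: m' = q*a - m,  q' = (d - m'^2)/q,  a' = floor((a_0 + m')/q').
  step 1: m=9, q=9, a=2
  step 2: m=9, q=1, a=18
a_2 = 2*a_0 = 18, so the period closes here.
sqrt(90) = [9; 2, 18]
Period length = 2

2


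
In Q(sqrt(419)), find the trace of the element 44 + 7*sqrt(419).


Tr(a + b*sqrt(d)) = (a + b*sqrt(d)) + (a - b*sqrt(d)) = 2a
= 2 * (44)
= 88

88


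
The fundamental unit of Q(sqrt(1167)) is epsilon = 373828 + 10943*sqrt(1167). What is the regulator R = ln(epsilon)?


epsilon = 373828 + 10943*sqrt(1167)
= 747656.0000
R = ln(747656.0000)
= 13.5247

13.5247


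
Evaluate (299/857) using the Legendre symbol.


p = 857 is prime, so compute (299/857) with the reciprocity algorithm (Jacobi-symbol steps: pull out 2s via (2/n), flip via reciprocity, reduce):
  reciprocity: (299/857) -> +(857/299)
  reduce: (259/299)
  reciprocity: (259/299) -> -(299/259)
  reduce: (40/259)
  pull out 2: (2/259) = -1  (since 259 mod 8 = 3)
  pull out 2: (2/259) = -1  (since 259 mod 8 = 3)
  pull out 2: (2/259) = -1  (since 259 mod 8 = 3)
  reciprocity: (5/259) -> +(259/5)
  reduce: (4/5)
  pull out 2: (2/5) = -1  (since 5 mod 8 = 5)
  pull out 2: (2/5) = -1  (since 5 mod 8 = 5)
  (1/5) = 1
Product of signs = 1
(299/857) = 1

1


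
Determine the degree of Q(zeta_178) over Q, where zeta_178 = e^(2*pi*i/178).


The degree equals Euler's totient phi(178).
178 = 2 * 89
phi(178) = 88

88


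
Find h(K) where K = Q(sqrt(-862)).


K = Q(sqrt(-862)). d mod 4 = 2, so D = disc(K) = 4d = -3448
h(K) equals the number of primitive reduced positive-definite forms (a, b, c) = a*x^2 + b*x*y + c*y^2 with b^2 - 4ac = D,
where reduced means |b| <= a <= c, with b >= 0 whenever |b| = a or a = c, and primitive means gcd(a, b, c) = 1.
Reduced forces 3a^2 <= |D| = 3448, so 1 <= a <= 33; b must have the parity of D, and c = (b^2 - D)/(4a) must be an integer >= a.
Enumerate a = 1..33, b in [-a, a]:
  a=1: (1, 0, 862)  [1]
  a=2: (2, 0, 431)  [1]
  a=3..12: none
  a=13: (13, -6, 67), (13, 6, 67)  [2]
  a=14..22: none
  a=23: (23, -18, 41), (23, 18, 41)  [2]
  a=24..25: none
  a=26: (26, -20, 37), (26, 20, 37)  [2]
  a=27..33: none
Total reduced forms: 1 + 1 + 2 + 2 + 2 = 8
h = 8

8


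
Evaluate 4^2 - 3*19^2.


x^2 - d*y^2
= 4^2 - 3*19^2
= 16 - 1083
= -1067

-1067


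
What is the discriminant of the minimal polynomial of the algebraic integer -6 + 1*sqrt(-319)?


The element -6 + 1*sqrt(-319) has minimal polynomial:
x^2 + 12*x + 355
Discriminant = (12)^2 - 4*(355)
= 144 - 1420
= -1276

-1276


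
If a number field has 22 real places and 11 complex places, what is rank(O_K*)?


By Dirichlet's unit theorem:
rank = r1 + r2 - 1
= 22 + 11 - 1
= 32

32


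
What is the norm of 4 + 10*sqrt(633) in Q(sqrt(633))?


N(a + b*sqrt(d)) = a^2 - d*b^2
= (4)^2 - (633)*(10)^2
= 16 - 63300
= -63284

-63284


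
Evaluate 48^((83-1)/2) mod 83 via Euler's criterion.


p = 83 is prime and the exponent is (p-1)/2 = 41, so by Euler's criterion 48^41 = (48/83) = +1 or -1 mod 83.
Compute by square-and-multiply:
  41 = 32 + 8 + 1 (binary 101001)
  Repeated squaring mod 83: 48^1 = 48, 48^2 = 63, 48^4 = 68, 48^8 = 59, 48^16 = 78, 48^32 = 25
  48^41 = 48^32 * 48^8 * 48^1 = 25 * 59 * 48 mod 83
    25 * 59 = 1475 = 64 mod 83
    64 * 48 = 3072 = 1 mod 83
  48^41 = 1 mod 83
Result 1: 48 is a quadratic residue mod 83.
48^41 mod 83 = 1

1


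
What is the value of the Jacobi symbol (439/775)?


Compute (439/775) via quadratic reciprocity:
  reciprocity: (439/775) -> -(775/439)
  reduce: (336/439)
  pull out 2: (2/439) = +1  (since 439 mod 8 = 7)
  pull out 2: (2/439) = +1  (since 439 mod 8 = 7)
  pull out 2: (2/439) = +1  (since 439 mod 8 = 7)
  pull out 2: (2/439) = +1  (since 439 mod 8 = 7)
  reciprocity: (21/439) -> +(439/21)
  reduce: (19/21)
  reciprocity: (19/21) -> +(21/19)
  reduce: (2/19)
  pull out 2: (2/19) = -1  (since 19 mod 8 = 3)
  (1/19) = 1
Product of signs = 1

1


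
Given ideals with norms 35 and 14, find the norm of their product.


N(IJ) = N(I) * N(J)
= 35 * 14
= 490

490


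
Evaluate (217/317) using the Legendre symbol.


p = 317 is prime, so compute (217/317) with the reciprocity algorithm (Jacobi-symbol steps: pull out 2s via (2/n), flip via reciprocity, reduce):
  reciprocity: (217/317) -> +(317/217)
  reduce: (100/217)
  pull out 2: (2/217) = +1  (since 217 mod 8 = 1)
  pull out 2: (2/217) = +1  (since 217 mod 8 = 1)
  reciprocity: (25/217) -> +(217/25)
  reduce: (17/25)
  reciprocity: (17/25) -> +(25/17)
  reduce: (8/17)
  pull out 2: (2/17) = +1  (since 17 mod 8 = 1)
  pull out 2: (2/17) = +1  (since 17 mod 8 = 1)
  pull out 2: (2/17) = +1  (since 17 mod 8 = 1)
  (1/17) = 1
Product of signs = 1
(217/317) = 1

1


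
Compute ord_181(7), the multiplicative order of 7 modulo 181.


We want ord_181(7), the smallest k >= 1 with 7^k = 1 mod 181.
n = 181 = 181, phi(181) = 180; the order divides phi(n).
Divisors of 180: 1, 2, 3, 4, 5, 6, 9, 10, 12, 15, 18, 20, 30, 36, 45, 60, 90, 180
Repeated squaring mod 181: 7^1 = 7, 7^2 = 49, 7^4 = 48, 7^8 = 132, 7^16 = 48, 7^32 = 132, 7^64 = 48, 7^128 = 132
Test divisors in increasing order:
  k=1: 7^1 = 7 mod 181
  k=2: 7^2 = 49 mod 181
  k=3: 7^3 = 49 * 7 = 162 mod 181
  k=4: 7^4 = 48 mod 181
  k=5: 7^5 = 48 * 7 = 155 mod 181
  k=6: 7^6 = 48 * 49 = 180 mod 181
  k=9: 7^9 = 132 * 7 = 19 mod 181
  k=10: 7^10 = 132 * 49 = 133 mod 181
  k=12: 7^12 = 132 * 48 = 1 mod 181  <- first divisor giving 1
Order = 12

12


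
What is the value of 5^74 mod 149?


p = 149 is prime and the exponent is (p-1)/2 = 74, so by Euler's criterion 5^74 = (5/149) = +1 or -1 mod 149.
Compute by square-and-multiply:
  74 = 64 + 8 + 2 (binary 1001010)
  Repeated squaring mod 149: 5^1 = 5, 5^2 = 25, 5^4 = 29, 5^8 = 96, 5^16 = 127, 5^32 = 37, 5^64 = 28
  5^74 = 5^64 * 5^8 * 5^2 = 28 * 96 * 25 mod 149
    28 * 96 = 2688 = 6 mod 149
    6 * 25 = 150 = 1 mod 149
  5^74 = 1 mod 149
Result 1: 5 is a quadratic residue mod 149.
5^74 mod 149 = 1

1


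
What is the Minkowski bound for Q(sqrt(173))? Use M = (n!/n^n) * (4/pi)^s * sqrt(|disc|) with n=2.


d = 173, d mod 4 = 1, so disc(K) = d = 173; |disc(K)| = 173
Real quadratic field, so n = 2, s = r2 = 0, r1 = 2
M = (n!/n^n) * (4/pi)^s * sqrt(|disc(K)|) = (2!/2^2) * (4/pi)^0 * sqrt(173)
= 0.5 * 1.000000 * 13.152946
= 6.5765

6.5765


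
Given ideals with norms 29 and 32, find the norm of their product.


N(IJ) = N(I) * N(J)
= 29 * 32
= 928

928


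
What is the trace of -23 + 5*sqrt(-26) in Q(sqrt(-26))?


Tr(a + b*sqrt(d)) = (a + b*sqrt(d)) + (a - b*sqrt(d)) = 2a
= 2 * (-23)
= -46

-46


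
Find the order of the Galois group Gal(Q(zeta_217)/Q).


|Gal(Q(zeta_217)/Q)| = phi(217)
= 180

180


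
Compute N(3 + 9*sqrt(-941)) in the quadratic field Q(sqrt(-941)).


N(a + b*sqrt(d)) = a^2 - d*b^2
= (3)^2 - (-941)*(9)^2
= 9 + 76221
= 76230

76230


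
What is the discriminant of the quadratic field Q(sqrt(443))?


For K = Q(sqrt(d)) with d squarefree: disc(K) = d if d = 1 mod 4, and disc(K) = 4d if d = 2 or 3 mod 4.
Here d = 443, and d mod 4 = 3.
d = 3 mod 4, not 1 (O_K = Z[sqrt(d)]), so disc(K) = 4d = 4 * (443) = 1772

1772


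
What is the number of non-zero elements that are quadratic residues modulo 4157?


For prime p, the number of non-zero quadratic residues is (p-1)/2.
= (4157-1)/2
= 2078

2078


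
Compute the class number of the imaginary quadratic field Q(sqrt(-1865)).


K = Q(sqrt(-1865)). d mod 4 = 3, so D = disc(K) = 4d = -7460
h(K) equals the number of primitive reduced positive-definite forms (a, b, c) = a*x^2 + b*x*y + c*y^2 with b^2 - 4ac = D,
where reduced means |b| <= a <= c, with b >= 0 whenever |b| = a or a = c, and primitive means gcd(a, b, c) = 1.
Reduced forces 3a^2 <= |D| = 7460, so 1 <= a <= 49; b must have the parity of D, and c = (b^2 - D)/(4a) must be an integer >= a.
Enumerate a = 1..49, b in [-a, a]:
  a=1: (1, 0, 1865)  [1]
  a=2: (2, 2, 933)  [1]
  a=3: (3, -2, 622), (3, 2, 622)  [2]
  a=4: none
  a=5: (5, 0, 373)  [1]
  a=6: (6, -2, 311), (6, 2, 311)  [2]
  a=7: (7, -4, 267), (7, 4, 267)  [2]
  a=8: none
  a=9: (9, -8, 209), (9, 8, 209)  [2]
  a=10: (10, 10, 189)  [1]
  a=11: (11, -8, 171), (11, 8, 171)  [2]
  a=12..13: none
  a=14: (14, -10, 135), (14, 10, 135)  [2]
  a=15: (15, -10, 126), (15, 10, 126)  [2]
  a=16..17: none
  a=18: (18, -10, 105), (18, 10, 105)  [2]
  a=19: (19, -8, 99), (19, 8, 99)  [2]
  a=20: none
  a=21: (21, -10, 90), (21, -4, 89), (21, 4, 89), (21, 10, 90)  [4]
  a=22: (22, -14, 87), (22, 14, 87)  [2]
  a=23..26: none
  a=27: (27, -10, 70), (27, 10, 70)  [2]
  a=28: none
  a=29: (29, -14, 66), (29, 14, 66)  [2]
  a=30: (30, -10, 63), (30, 10, 63)  [2]
  a=31..32: none
  a=33: (33, -14, 58), (33, -8, 57), (33, 8, 57), (33, 14, 58)  [4]
  a=34: none
  a=35: (35, -10, 54), (35, 10, 54)  [2]
  a=36..37: none
  a=38: (38, -30, 55), (38, 30, 55)  [2]
  a=39..40: none
  a=41: (41, -24, 49), (41, 24, 49)  [2]
  a=42: (42, -38, 53), (42, -10, 45), (42, 10, 45), (42, 38, 53)  [4]
  a=43..49: none
Total reduced forms: 1 + 1 + 2 + 1 + 2 + 2 + 2 + 1 + 2 + 2 + 2 + 2 + 2 + 4 + 2 + 2 + 2 + 2 + 4 + 2 + 2 + 2 + 4 = 48
h = 48

48


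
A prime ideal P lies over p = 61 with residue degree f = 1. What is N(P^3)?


N(P^a) = p^(a*f)
= 61^(3*1)
= 61^3
= 226981

226981


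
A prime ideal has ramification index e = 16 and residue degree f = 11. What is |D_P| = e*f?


|D_P| = e * f
= 16 * 11
= 176

176


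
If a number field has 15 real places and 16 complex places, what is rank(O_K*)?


By Dirichlet's unit theorem:
rank = r1 + r2 - 1
= 15 + 16 - 1
= 30

30


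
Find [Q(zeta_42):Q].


The degree equals Euler's totient phi(42).
42 = 2 * 3 * 7
phi(42) = 12

12


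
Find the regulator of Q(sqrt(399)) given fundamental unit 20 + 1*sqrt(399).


epsilon = 20 + 1*sqrt(399)
= 39.9750
R = ln(39.9750)
= 3.6883

3.6883


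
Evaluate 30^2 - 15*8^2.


x^2 - d*y^2
= 30^2 - 15*8^2
= 900 - 960
= -60

-60


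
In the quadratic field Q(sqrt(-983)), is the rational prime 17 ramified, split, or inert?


K = Q(sqrt(-983)). Since d mod 4 = 1, disc(K) = -983.
Check p | disc: -983 mod 17 = 3.
p does not divide disc. Compute Legendre symbol (d/p):
3^((17-1)/2) mod 17 = -1
(d/p) = -1, so p is inert: (p) stays prime with e=1, f=2, g=1.
Therefore p is inert.

inert


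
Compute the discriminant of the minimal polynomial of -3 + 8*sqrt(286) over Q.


The element -3 + 8*sqrt(286) has minimal polynomial:
x^2 + 6*x - 18295
Discriminant = (6)^2 - 4*(-18295)
= 36 + 73180
= 73216

73216


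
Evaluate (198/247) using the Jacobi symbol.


Compute (198/247) via quadratic reciprocity:
  pull out 2: (2/247) = +1  (since 247 mod 8 = 7)
  reciprocity: (99/247) -> -(247/99)
  reduce: (49/99)
  reciprocity: (49/99) -> +(99/49)
  reduce: (1/49)
  (1/49) = 1
Product of signs = -1

-1


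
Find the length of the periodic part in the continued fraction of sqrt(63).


Run the CF algorithm for sqrt(63).
a_0 = floor(sqrt(63)) = 7; set m_0=0, q_0=1.
Recurrence: m' = q*a - m,  q' = (d - m'^2)/q,  a' = floor((a_0 + m')/q').
  step 1: m=7, q=14, a=1
  step 2: m=7, q=1, a=14
a_2 = 2*a_0 = 14, so the period closes here.
sqrt(63) = [7; 1, 14]
Period length = 2

2


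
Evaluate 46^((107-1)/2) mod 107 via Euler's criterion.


p = 107 is prime and the exponent is (p-1)/2 = 53, so by Euler's criterion 46^53 = (46/107) = +1 or -1 mod 107.
Compute by square-and-multiply:
  53 = 32 + 16 + 4 + 1 (binary 110101)
  Repeated squaring mod 107: 46^1 = 46, 46^2 = 83, 46^4 = 41, 46^8 = 76, 46^16 = 105, 46^32 = 4
  46^53 = 46^32 * 46^16 * 46^4 * 46^1 = 4 * 105 * 41 * 46 mod 107
    4 * 105 = 420 = 99 mod 107
    99 * 41 = 4059 = 100 mod 107
    100 * 46 = 4600 = 106 mod 107
  46^53 = 106 mod 107
Result 106 = p - 1 = -1 mod 107: 46 is a quadratic non-residue mod 107. As a residue in [0, p-1] the value is 106.
46^53 mod 107 = 106

106


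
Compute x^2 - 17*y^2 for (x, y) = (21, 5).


x^2 - d*y^2
= 21^2 - 17*5^2
= 441 - 425
= 16

16


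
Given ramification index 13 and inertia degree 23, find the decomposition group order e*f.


|D_P| = e * f
= 13 * 23
= 299

299


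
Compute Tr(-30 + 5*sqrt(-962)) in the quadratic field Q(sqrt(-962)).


Tr(a + b*sqrt(d)) = (a + b*sqrt(d)) + (a - b*sqrt(d)) = 2a
= 2 * (-30)
= -60

-60


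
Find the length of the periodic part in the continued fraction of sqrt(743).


Run the CF algorithm for sqrt(743).
a_0 = floor(sqrt(743)) = 27; set m_0=0, q_0=1.
Recurrence: m' = q*a - m,  q' = (d - m'^2)/q,  a' = floor((a_0 + m')/q').
  step 1: m=27, q=14, a=3
  step 2: m=15, q=37, a=1
  step 3: m=22, q=7, a=7
  step 4: m=27, q=2, a=27
  step 5: m=27, q=7, a=7
  step 6: m=22, q=37, a=1
  step 7: m=15, q=14, a=3
  step 8: m=27, q=1, a=54
a_8 = 2*a_0 = 54, so the period closes here.
sqrt(743) = [27; 3, 1, 7, 27, 7, 1, 3, 54]
Period length = 8

8


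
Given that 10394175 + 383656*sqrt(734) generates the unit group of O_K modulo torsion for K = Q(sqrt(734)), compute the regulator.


epsilon = 10394175 + 383656*sqrt(734)
= 2.0788e+07
R = ln(2.0788e+07)
= 16.8499

16.8499


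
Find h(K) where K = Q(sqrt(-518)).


K = Q(sqrt(-518)). d mod 4 = 2, so D = disc(K) = 4d = -2072
h(K) equals the number of primitive reduced positive-definite forms (a, b, c) = a*x^2 + b*x*y + c*y^2 with b^2 - 4ac = D,
where reduced means |b| <= a <= c, with b >= 0 whenever |b| = a or a = c, and primitive means gcd(a, b, c) = 1.
Reduced forces 3a^2 <= |D| = 2072, so 1 <= a <= 26; b must have the parity of D, and c = (b^2 - D)/(4a) must be an integer >= a.
Enumerate a = 1..26, b in [-a, a]:
  a=1: (1, 0, 518)  [1]
  a=2: (2, 0, 259)  [1]
  a=3: (3, -2, 173), (3, 2, 173)  [2]
  a=4..5: none
  a=6: (6, -4, 87), (6, 4, 87)  [2]
  a=7: (7, 0, 74)  [1]
  a=8: none
  a=9: (9, -4, 58), (9, 4, 58)  [2]
  a=10..13: none
  a=14: (14, 0, 37)  [1]
  a=15..16: none
  a=17: (17, -6, 31), (17, 6, 31)  [2]
  a=18: (18, -4, 29), (18, 4, 29)  [2]
  a=19..20: none
  a=21: (21, -14, 27), (21, 14, 27)  [2]
  a=22..26: none
Total reduced forms: 1 + 1 + 2 + 2 + 1 + 2 + 1 + 2 + 2 + 2 = 16
h = 16

16


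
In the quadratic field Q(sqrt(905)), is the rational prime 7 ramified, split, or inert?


K = Q(sqrt(905)). Since d mod 4 = 1, disc(K) = 905.
Check p | disc: 905 mod 7 = 2.
p does not divide disc. Compute Legendre symbol (d/p):
2^((7-1)/2) mod 7 = 1
(d/p) = 1, so p splits: (p) = P*P' with e=1, f=1, g=2.
Therefore p is split.

split


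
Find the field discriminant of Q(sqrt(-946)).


For K = Q(sqrt(d)) with d squarefree: disc(K) = d if d = 1 mod 4, and disc(K) = 4d if d = 2 or 3 mod 4.
Here d = -946, and d mod 4 = 2.
d = 2 mod 4, not 1 (O_K = Z[sqrt(d)]), so disc(K) = 4d = 4 * (-946) = -3784

-3784


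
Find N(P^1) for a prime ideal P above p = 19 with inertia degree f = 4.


N(P^a) = p^(a*f)
= 19^(1*4)
= 19^4
= 130321

130321


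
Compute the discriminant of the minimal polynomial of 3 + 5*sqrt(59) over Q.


The element 3 + 5*sqrt(59) has minimal polynomial:
x^2 - 6*x - 1466
Discriminant = (-6)^2 - 4*(-1466)
= 36 + 5864
= 5900

5900


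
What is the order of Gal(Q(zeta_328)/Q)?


|Gal(Q(zeta_328)/Q)| = phi(328)
= 160

160


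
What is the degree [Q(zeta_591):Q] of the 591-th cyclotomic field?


The degree equals Euler's totient phi(591).
591 = 3 * 197
phi(591) = 392

392


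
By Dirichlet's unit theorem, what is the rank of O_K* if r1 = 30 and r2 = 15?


By Dirichlet's unit theorem:
rank = r1 + r2 - 1
= 30 + 15 - 1
= 44

44


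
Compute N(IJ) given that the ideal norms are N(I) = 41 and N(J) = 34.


N(IJ) = N(I) * N(J)
= 41 * 34
= 1394

1394


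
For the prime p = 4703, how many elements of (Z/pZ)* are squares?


For prime p, the number of non-zero quadratic residues is (p-1)/2.
= (4703-1)/2
= 2351

2351


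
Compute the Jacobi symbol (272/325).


Compute (272/325) via quadratic reciprocity:
  pull out 2: (2/325) = -1  (since 325 mod 8 = 5)
  pull out 2: (2/325) = -1  (since 325 mod 8 = 5)
  pull out 2: (2/325) = -1  (since 325 mod 8 = 5)
  pull out 2: (2/325) = -1  (since 325 mod 8 = 5)
  reciprocity: (17/325) -> +(325/17)
  reduce: (2/17)
  pull out 2: (2/17) = +1  (since 17 mod 8 = 1)
  (1/17) = 1
Product of signs = 1

1


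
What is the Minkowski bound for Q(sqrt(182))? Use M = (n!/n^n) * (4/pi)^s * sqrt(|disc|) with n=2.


d = 182, d mod 4 = 2, so disc(K) = 4d = 728; |disc(K)| = 728
Real quadratic field, so n = 2, s = r2 = 0, r1 = 2
M = (n!/n^n) * (4/pi)^s * sqrt(|disc(K)|) = (2!/2^2) * (4/pi)^0 * sqrt(728)
= 0.5 * 1.000000 * 26.981475
= 13.4907

13.4907


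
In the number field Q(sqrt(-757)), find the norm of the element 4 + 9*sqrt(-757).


N(a + b*sqrt(d)) = a^2 - d*b^2
= (4)^2 - (-757)*(9)^2
= 16 + 61317
= 61333

61333


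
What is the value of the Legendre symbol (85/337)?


p = 337 is prime, so compute (85/337) with the reciprocity algorithm (Jacobi-symbol steps: pull out 2s via (2/n), flip via reciprocity, reduce):
  reciprocity: (85/337) -> +(337/85)
  reduce: (82/85)
  pull out 2: (2/85) = -1  (since 85 mod 8 = 5)
  reciprocity: (41/85) -> +(85/41)
  reduce: (3/41)
  reciprocity: (3/41) -> +(41/3)
  reduce: (2/3)
  pull out 2: (2/3) = -1  (since 3 mod 8 = 3)
  (1/3) = 1
Product of signs = 1
(85/337) = 1

1


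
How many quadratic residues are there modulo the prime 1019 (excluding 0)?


For prime p, the number of non-zero quadratic residues is (p-1)/2.
= (1019-1)/2
= 509

509


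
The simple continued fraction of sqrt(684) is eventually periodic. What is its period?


Run the CF algorithm for sqrt(684).
a_0 = floor(sqrt(684)) = 26; set m_0=0, q_0=1.
Recurrence: m' = q*a - m,  q' = (d - m'^2)/q,  a' = floor((a_0 + m')/q').
  step 1: m=26, q=8, a=6
  step 2: m=22, q=25, a=1
  step 3: m=3, q=27, a=1
  step 4: m=24, q=4, a=12
  step 5: m=24, q=27, a=1
  step 6: m=3, q=25, a=1
  step 7: m=22, q=8, a=6
  step 8: m=26, q=1, a=52
a_8 = 2*a_0 = 52, so the period closes here.
sqrt(684) = [26; 6, 1, 1, 12, 1, 1, 6, 52]
Period length = 8

8


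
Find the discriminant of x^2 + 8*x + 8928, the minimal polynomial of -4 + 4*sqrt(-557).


The element -4 + 4*sqrt(-557) has minimal polynomial:
x^2 + 8*x + 8928
Discriminant = (8)^2 - 4*(8928)
= 64 - 35712
= -35648

-35648


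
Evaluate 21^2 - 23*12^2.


x^2 - d*y^2
= 21^2 - 23*12^2
= 441 - 3312
= -2871

-2871


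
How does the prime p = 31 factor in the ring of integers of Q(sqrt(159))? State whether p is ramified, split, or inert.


K = Q(sqrt(159)). Since d mod 4 = 3, disc(K) = 636.
Check p | disc: 636 mod 31 = 16.
p does not divide disc. Compute Legendre symbol (d/p):
4^((31-1)/2) mod 31 = 1
(d/p) = 1, so p splits: (p) = P*P' with e=1, f=1, g=2.
Therefore p is split.

split


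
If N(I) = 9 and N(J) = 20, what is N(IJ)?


N(IJ) = N(I) * N(J)
= 9 * 20
= 180

180


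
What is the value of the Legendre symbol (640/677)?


p = 677 is prime, so compute (640/677) with the reciprocity algorithm (Jacobi-symbol steps: pull out 2s via (2/n), flip via reciprocity, reduce):
  pull out 2: (2/677) = -1  (since 677 mod 8 = 5)
  pull out 2: (2/677) = -1  (since 677 mod 8 = 5)
  pull out 2: (2/677) = -1  (since 677 mod 8 = 5)
  pull out 2: (2/677) = -1  (since 677 mod 8 = 5)
  pull out 2: (2/677) = -1  (since 677 mod 8 = 5)
  pull out 2: (2/677) = -1  (since 677 mod 8 = 5)
  pull out 2: (2/677) = -1  (since 677 mod 8 = 5)
  reciprocity: (5/677) -> +(677/5)
  reduce: (2/5)
  pull out 2: (2/5) = -1  (since 5 mod 8 = 5)
  (1/5) = 1
Product of signs = 1
(640/677) = 1

1


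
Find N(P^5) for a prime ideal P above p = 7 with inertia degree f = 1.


N(P^a) = p^(a*f)
= 7^(5*1)
= 7^5
= 16807

16807


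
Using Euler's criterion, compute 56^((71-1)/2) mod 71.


p = 71 is prime and the exponent is (p-1)/2 = 35, so by Euler's criterion 56^35 = (56/71) = +1 or -1 mod 71.
Compute by square-and-multiply:
  35 = 32 + 2 + 1 (binary 100011)
  Repeated squaring mod 71: 56^1 = 56, 56^2 = 12, 56^4 = 2, 56^8 = 4, 56^16 = 16, 56^32 = 43
  56^35 = 56^32 * 56^2 * 56^1 = 43 * 12 * 56 mod 71
    43 * 12 = 516 = 19 mod 71
    19 * 56 = 1064 = 70 mod 71
  56^35 = 70 mod 71
Result 70 = p - 1 = -1 mod 71: 56 is a quadratic non-residue mod 71. As a residue in [0, p-1] the value is 70.
56^35 mod 71 = 70

70


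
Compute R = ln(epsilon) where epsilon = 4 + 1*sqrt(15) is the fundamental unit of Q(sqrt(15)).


epsilon = 4 + 1*sqrt(15)
= 7.8730
R = ln(7.8730)
= 2.0634

2.0634


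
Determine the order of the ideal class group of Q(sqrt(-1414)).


K = Q(sqrt(-1414)). d mod 4 = 2, so D = disc(K) = 4d = -5656
h(K) equals the number of primitive reduced positive-definite forms (a, b, c) = a*x^2 + b*x*y + c*y^2 with b^2 - 4ac = D,
where reduced means |b| <= a <= c, with b >= 0 whenever |b| = a or a = c, and primitive means gcd(a, b, c) = 1.
Reduced forces 3a^2 <= |D| = 5656, so 1 <= a <= 43; b must have the parity of D, and c = (b^2 - D)/(4a) must be an integer >= a.
Enumerate a = 1..43, b in [-a, a]:
  a=1: (1, 0, 1414)  [1]
  a=2: (2, 0, 707)  [1]
  a=3..4: none
  a=5: (5, -2, 283), (5, 2, 283)  [2]
  a=6: none
  a=7: (7, 0, 202)  [1]
  a=8..9: none
  a=10: (10, -8, 143), (10, 8, 143)  [2]
  a=11: (11, -8, 130), (11, 8, 130)  [2]
  a=12: none
  a=13: (13, -8, 110), (13, 8, 110)  [2]
  a=14: (14, 0, 101)  [1]
  a=15..18: none
  a=19: (19, -14, 77), (19, 14, 77)  [2]
  a=20..21: none
  a=22: (22, -8, 65), (22, 8, 65)  [2]
  a=23: (23, -18, 65), (23, 18, 65)  [2]
  a=24: none
  a=25: (25, -12, 58), (25, 12, 58)  [2]
  a=26: (26, -8, 55), (26, 8, 55)  [2]
  a=27..28: none
  a=29: (29, -12, 50), (29, 12, 50)  [2]
  a=30..34: none
  a=35: (35, -28, 46), (35, 28, 46)  [2]
  a=36..37: none
  a=38: (38, -24, 41), (38, 24, 41)  [2]
  a=39..43: none
Total reduced forms: 1 + 1 + 2 + 1 + 2 + 2 + 2 + 1 + 2 + 2 + 2 + 2 + 2 + 2 + 2 + 2 = 28
h = 28

28


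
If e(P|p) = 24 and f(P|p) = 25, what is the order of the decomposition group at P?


|D_P| = e * f
= 24 * 25
= 600

600


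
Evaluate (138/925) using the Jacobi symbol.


Compute (138/925) via quadratic reciprocity:
  pull out 2: (2/925) = -1  (since 925 mod 8 = 5)
  reciprocity: (69/925) -> +(925/69)
  reduce: (28/69)
  pull out 2: (2/69) = -1  (since 69 mod 8 = 5)
  pull out 2: (2/69) = -1  (since 69 mod 8 = 5)
  reciprocity: (7/69) -> +(69/7)
  reduce: (6/7)
  pull out 2: (2/7) = +1  (since 7 mod 8 = 7)
  reciprocity: (3/7) -> -(7/3)
  reduce: (1/3)
  (1/3) = 1
Product of signs = 1

1


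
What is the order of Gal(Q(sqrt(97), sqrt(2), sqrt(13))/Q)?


The 3 square roots of distinct primes are multiplicatively independent over Q,
so [K:Q] = 2^3 and Gal(K/Q) is isomorphic to (Z/2Z)^3.
|Gal| = 2^3 = 8

8


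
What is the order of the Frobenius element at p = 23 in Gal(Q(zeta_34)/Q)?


The Frobenius at p in Gal(Q(zeta_n)/Q) = (Z/nZ)* is the class of p, so its order is ord_34(23), the smallest k >= 1 with 23^k = 1 mod 34.
n = 34 = 2 * 17, phi(34) = 16; the order divides phi(n).
Divisors of 16: 1, 2, 4, 8, 16
Repeated squaring mod 34: 23^1 = 23, 23^2 = 19, 23^4 = 21, 23^8 = 33, 23^16 = 1
Test divisors in increasing order:
  k=1: 23^1 = 23 mod 34
  k=2: 23^2 = 19 mod 34
  k=4: 23^4 = 21 mod 34
  k=8: 23^8 = 33 mod 34
  k=16: 23^16 = 1 mod 34  <- first divisor giving 1
Order = 16

16


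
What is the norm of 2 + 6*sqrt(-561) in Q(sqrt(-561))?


N(a + b*sqrt(d)) = a^2 - d*b^2
= (2)^2 - (-561)*(6)^2
= 4 + 20196
= 20200

20200


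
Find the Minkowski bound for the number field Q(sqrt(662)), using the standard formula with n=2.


d = 662, d mod 4 = 2, so disc(K) = 4d = 2648; |disc(K)| = 2648
Real quadratic field, so n = 2, s = r2 = 0, r1 = 2
M = (n!/n^n) * (4/pi)^s * sqrt(|disc(K)|) = (2!/2^2) * (4/pi)^0 * sqrt(2648)
= 0.5 * 1.000000 * 51.458721
= 25.7294

25.7294


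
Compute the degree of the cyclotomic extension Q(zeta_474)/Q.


The degree equals Euler's totient phi(474).
474 = 2 * 3 * 79
phi(474) = 156

156


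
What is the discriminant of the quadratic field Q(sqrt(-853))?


For K = Q(sqrt(d)) with d squarefree: disc(K) = d if d = 1 mod 4, and disc(K) = 4d if d = 2 or 3 mod 4.
Here d = -853, and d mod 4 = 3.
d = 3 mod 4, not 1 (O_K = Z[sqrt(d)]), so disc(K) = 4d = 4 * (-853) = -3412

-3412


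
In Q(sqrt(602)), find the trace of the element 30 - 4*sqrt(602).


Tr(a + b*sqrt(d)) = (a + b*sqrt(d)) + (a - b*sqrt(d)) = 2a
= 2 * (30)
= 60

60


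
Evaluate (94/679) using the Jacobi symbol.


Compute (94/679) via quadratic reciprocity:
  pull out 2: (2/679) = +1  (since 679 mod 8 = 7)
  reciprocity: (47/679) -> -(679/47)
  reduce: (21/47)
  reciprocity: (21/47) -> +(47/21)
  reduce: (5/21)
  reciprocity: (5/21) -> +(21/5)
  reduce: (1/5)
  (1/5) = 1
Product of signs = -1

-1


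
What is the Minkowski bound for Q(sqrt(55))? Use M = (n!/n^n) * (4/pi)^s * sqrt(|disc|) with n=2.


d = 55, d mod 4 = 3, so disc(K) = 4d = 220; |disc(K)| = 220
Real quadratic field, so n = 2, s = r2 = 0, r1 = 2
M = (n!/n^n) * (4/pi)^s * sqrt(|disc(K)|) = (2!/2^2) * (4/pi)^0 * sqrt(220)
= 0.5 * 1.000000 * 14.832397
= 7.4162

7.4162


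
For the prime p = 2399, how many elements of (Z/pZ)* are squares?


For prime p, the number of non-zero quadratic residues is (p-1)/2.
= (2399-1)/2
= 1199

1199


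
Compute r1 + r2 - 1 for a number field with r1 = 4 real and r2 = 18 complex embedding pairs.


By Dirichlet's unit theorem:
rank = r1 + r2 - 1
= 4 + 18 - 1
= 21

21


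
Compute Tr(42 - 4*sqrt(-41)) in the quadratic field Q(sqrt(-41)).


Tr(a + b*sqrt(d)) = (a + b*sqrt(d)) + (a - b*sqrt(d)) = 2a
= 2 * (42)
= 84

84


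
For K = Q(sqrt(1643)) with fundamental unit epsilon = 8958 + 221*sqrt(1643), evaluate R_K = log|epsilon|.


epsilon = 8958 + 221*sqrt(1643)
= 17915.9999
R = ln(17915.9999)
= 9.7934

9.7934


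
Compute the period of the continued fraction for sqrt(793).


Run the CF algorithm for sqrt(793).
a_0 = floor(sqrt(793)) = 28; set m_0=0, q_0=1.
Recurrence: m' = q*a - m,  q' = (d - m'^2)/q,  a' = floor((a_0 + m')/q').
  step 1: m=28, q=9, a=6
  step 2: m=26, q=13, a=4
  step 3: m=26, q=9, a=6
  step 4: m=28, q=1, a=56
a_4 = 2*a_0 = 56, so the period closes here.
sqrt(793) = [28; 6, 4, 6, 56]
Period length = 4

4


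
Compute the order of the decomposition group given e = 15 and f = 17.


|D_P| = e * f
= 15 * 17
= 255

255


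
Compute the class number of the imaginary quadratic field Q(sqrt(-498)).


K = Q(sqrt(-498)). d mod 4 = 2, so D = disc(K) = 4d = -1992
h(K) equals the number of primitive reduced positive-definite forms (a, b, c) = a*x^2 + b*x*y + c*y^2 with b^2 - 4ac = D,
where reduced means |b| <= a <= c, with b >= 0 whenever |b| = a or a = c, and primitive means gcd(a, b, c) = 1.
Reduced forces 3a^2 <= |D| = 1992, so 1 <= a <= 25; b must have the parity of D, and c = (b^2 - D)/(4a) must be an integer >= a.
Enumerate a = 1..25, b in [-a, a]:
  a=1: (1, 0, 498)  [1]
  a=2: (2, 0, 249)  [1]
  a=3: (3, 0, 166)  [1]
  a=4..5: none
  a=6: (6, 0, 83)  [1]
  a=7..12: none
  a=13: (13, -6, 39), (13, 6, 39)  [2]
  a=14..22: none
  a=23: (23, -20, 26), (23, 20, 26)  [2]
  a=24..25: none
Total reduced forms: 1 + 1 + 1 + 1 + 2 + 2 = 8
h = 8

8


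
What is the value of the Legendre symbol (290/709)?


p = 709 is prime, so compute (290/709) with the reciprocity algorithm (Jacobi-symbol steps: pull out 2s via (2/n), flip via reciprocity, reduce):
  pull out 2: (2/709) = -1  (since 709 mod 8 = 5)
  reciprocity: (145/709) -> +(709/145)
  reduce: (129/145)
  reciprocity: (129/145) -> +(145/129)
  reduce: (16/129)
  pull out 2: (2/129) = +1  (since 129 mod 8 = 1)
  pull out 2: (2/129) = +1  (since 129 mod 8 = 1)
  pull out 2: (2/129) = +1  (since 129 mod 8 = 1)
  pull out 2: (2/129) = +1  (since 129 mod 8 = 1)
  (1/129) = 1
Product of signs = -1
(290/709) = -1

-1


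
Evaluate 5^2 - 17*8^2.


x^2 - d*y^2
= 5^2 - 17*8^2
= 25 - 1088
= -1063

-1063


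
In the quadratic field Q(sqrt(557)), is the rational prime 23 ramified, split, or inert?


K = Q(sqrt(557)). Since d mod 4 = 1, disc(K) = 557.
Check p | disc: 557 mod 23 = 5.
p does not divide disc. Compute Legendre symbol (d/p):
5^((23-1)/2) mod 23 = -1
(d/p) = -1, so p is inert: (p) stays prime with e=1, f=2, g=1.
Therefore p is inert.

inert


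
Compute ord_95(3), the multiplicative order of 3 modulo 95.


We want ord_95(3), the smallest k >= 1 with 3^k = 1 mod 95.
n = 95 = 5 * 19, phi(95) = 72; the order divides phi(n).
Divisors of 72: 1, 2, 3, 4, 6, 8, 9, 12, 18, 24, 36, 72
Repeated squaring mod 95: 3^1 = 3, 3^2 = 9, 3^4 = 81, 3^8 = 6, 3^16 = 36, 3^32 = 61, 3^64 = 16
Test divisors in increasing order:
  k=1: 3^1 = 3 mod 95
  k=2: 3^2 = 9 mod 95
  k=3: 3^3 = 9 * 3 = 27 mod 95
  k=4: 3^4 = 81 mod 95
  k=6: 3^6 = 81 * 9 = 64 mod 95
  k=8: 3^8 = 6 mod 95
  k=9: 3^9 = 6 * 3 = 18 mod 95
  k=12: 3^12 = 6 * 81 = 11 mod 95
  k=18: 3^18 = 36 * 9 = 39 mod 95
  k=24: 3^24 = 36 * 6 = 26 mod 95
  k=36: 3^36 = 61 * 81 = 1 mod 95  <- first divisor giving 1
Order = 36

36


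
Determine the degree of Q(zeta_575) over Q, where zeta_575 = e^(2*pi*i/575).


The degree equals Euler's totient phi(575).
575 = 5^2 * 23
phi(575) = 440

440


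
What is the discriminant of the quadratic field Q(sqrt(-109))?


For K = Q(sqrt(d)) with d squarefree: disc(K) = d if d = 1 mod 4, and disc(K) = 4d if d = 2 or 3 mod 4.
Here d = -109, and d mod 4 = 3.
d = 3 mod 4, not 1 (O_K = Z[sqrt(d)]), so disc(K) = 4d = 4 * (-109) = -436

-436


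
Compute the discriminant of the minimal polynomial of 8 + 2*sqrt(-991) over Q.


The element 8 + 2*sqrt(-991) has minimal polynomial:
x^2 - 16*x + 4028
Discriminant = (-16)^2 - 4*(4028)
= 256 - 16112
= -15856

-15856


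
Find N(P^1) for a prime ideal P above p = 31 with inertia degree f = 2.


N(P^a) = p^(a*f)
= 31^(1*2)
= 31^2
= 961

961


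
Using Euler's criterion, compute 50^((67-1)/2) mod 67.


p = 67 is prime and the exponent is (p-1)/2 = 33, so by Euler's criterion 50^33 = (50/67) = +1 or -1 mod 67.
Compute by square-and-multiply:
  33 = 32 + 1 (binary 100001)
  Repeated squaring mod 67: 50^1 = 50, 50^2 = 21, 50^4 = 39, 50^8 = 47, 50^16 = 65, 50^32 = 4
  50^33 = 50^32 * 50^1 = 4 * 50 mod 67
    4 * 50 = 200 = 66 mod 67
  50^33 = 66 mod 67
Result 66 = p - 1 = -1 mod 67: 50 is a quadratic non-residue mod 67. As a residue in [0, p-1] the value is 66.
50^33 mod 67 = 66

66


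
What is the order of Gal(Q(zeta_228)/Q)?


|Gal(Q(zeta_228)/Q)| = phi(228)
= 72

72


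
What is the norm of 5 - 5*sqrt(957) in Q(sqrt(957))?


N(a + b*sqrt(d)) = a^2 - d*b^2
= (5)^2 - (957)*(-5)^2
= 25 - 23925
= -23900

-23900


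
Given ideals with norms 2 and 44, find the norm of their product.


N(IJ) = N(I) * N(J)
= 2 * 44
= 88

88


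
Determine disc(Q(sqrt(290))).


For K = Q(sqrt(d)) with d squarefree: disc(K) = d if d = 1 mod 4, and disc(K) = 4d if d = 2 or 3 mod 4.
Here d = 290, and d mod 4 = 2.
d = 2 mod 4, not 1 (O_K = Z[sqrt(d)]), so disc(K) = 4d = 4 * (290) = 1160

1160


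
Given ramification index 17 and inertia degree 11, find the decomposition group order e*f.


|D_P| = e * f
= 17 * 11
= 187

187


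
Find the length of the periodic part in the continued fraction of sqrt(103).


Run the CF algorithm for sqrt(103).
a_0 = floor(sqrt(103)) = 10; set m_0=0, q_0=1.
Recurrence: m' = q*a - m,  q' = (d - m'^2)/q,  a' = floor((a_0 + m')/q').
  step 1: m=10, q=3, a=6
  step 2: m=8, q=13, a=1
  step 3: m=5, q=6, a=2
  step 4: m=7, q=9, a=1
  step 5: m=2, q=11, a=1
  step 6: m=9, q=2, a=9
  step 7: m=9, q=11, a=1
  step 8: m=2, q=9, a=1
  step 9: m=7, q=6, a=2
  step 10: m=5, q=13, a=1
  step 11: m=8, q=3, a=6
  step 12: m=10, q=1, a=20
a_12 = 2*a_0 = 20, so the period closes here.
sqrt(103) = [10; 6, 1, 2, 1, 1, 9, 1, 1, 2, 1, 6, 20]
Period length = 12

12


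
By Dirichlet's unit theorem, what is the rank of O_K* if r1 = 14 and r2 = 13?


By Dirichlet's unit theorem:
rank = r1 + r2 - 1
= 14 + 13 - 1
= 26

26


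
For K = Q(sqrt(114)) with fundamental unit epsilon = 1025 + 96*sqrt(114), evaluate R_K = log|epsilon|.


epsilon = 1025 + 96*sqrt(114)
= 2049.9995
R = ln(2049.9995)
= 7.6256

7.6256


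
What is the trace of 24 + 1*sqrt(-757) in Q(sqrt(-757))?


Tr(a + b*sqrt(d)) = (a + b*sqrt(d)) + (a - b*sqrt(d)) = 2a
= 2 * (24)
= 48

48


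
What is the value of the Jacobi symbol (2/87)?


Compute (2/87) via quadratic reciprocity:
  pull out 2: (2/87) = +1  (since 87 mod 8 = 7)
  (1/87) = 1
Product of signs = 1

1


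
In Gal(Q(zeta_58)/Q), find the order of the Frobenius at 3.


The Frobenius at p in Gal(Q(zeta_n)/Q) = (Z/nZ)* is the class of p, so its order is ord_58(3), the smallest k >= 1 with 3^k = 1 mod 58.
n = 58 = 2 * 29, phi(58) = 28; the order divides phi(n).
Divisors of 28: 1, 2, 4, 7, 14, 28
Repeated squaring mod 58: 3^1 = 3, 3^2 = 9, 3^4 = 23, 3^8 = 7, 3^16 = 49
Test divisors in increasing order:
  k=1: 3^1 = 3 mod 58
  k=2: 3^2 = 9 mod 58
  k=4: 3^4 = 23 mod 58
  k=7: 3^7 = 23 * 9 * 3 = 41 mod 58
  k=14: 3^14 = 7 * 23 * 9 = 57 mod 58
  k=28: 3^28 = 49 * 7 * 23 = 1 mod 58  <- first divisor giving 1
Order = 28

28


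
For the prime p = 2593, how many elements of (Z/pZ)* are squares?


For prime p, the number of non-zero quadratic residues is (p-1)/2.
= (2593-1)/2
= 1296

1296


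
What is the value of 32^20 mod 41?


p = 41 is prime and the exponent is (p-1)/2 = 20, so by Euler's criterion 32^20 = (32/41) = +1 or -1 mod 41.
Compute by square-and-multiply:
  20 = 16 + 4 (binary 10100)
  Repeated squaring mod 41: 32^1 = 32, 32^2 = 40, 32^4 = 1, 32^8 = 1, 32^16 = 1
  32^20 = 32^16 * 32^4 = 1 * 1 mod 41
    1 * 1 = 1 = 1 mod 41
  32^20 = 1 mod 41
Result 1: 32 is a quadratic residue mod 41.
32^20 mod 41 = 1

1


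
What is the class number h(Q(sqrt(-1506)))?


K = Q(sqrt(-1506)). d mod 4 = 2, so D = disc(K) = 4d = -6024
h(K) equals the number of primitive reduced positive-definite forms (a, b, c) = a*x^2 + b*x*y + c*y^2 with b^2 - 4ac = D,
where reduced means |b| <= a <= c, with b >= 0 whenever |b| = a or a = c, and primitive means gcd(a, b, c) = 1.
Reduced forces 3a^2 <= |D| = 6024, so 1 <= a <= 44; b must have the parity of D, and c = (b^2 - D)/(4a) must be an integer >= a.
Enumerate a = 1..44, b in [-a, a]:
  a=1: (1, 0, 1506)  [1]
  a=2: (2, 0, 753)  [1]
  a=3: (3, 0, 502)  [1]
  a=4: none
  a=5: (5, -4, 302), (5, 4, 302)  [2]
  a=6: (6, 0, 251)  [1]
  a=7..9: none
  a=10: (10, -4, 151), (10, 4, 151)  [2]
  a=11: (11, -2, 137), (11, 2, 137)  [2]
  a=12..14: none
  a=15: (15, -6, 101), (15, 6, 101)  [2]
  a=16..21: none
  a=22: (22, -20, 73), (22, 20, 73)  [2]
  a=23: (23, -18, 69), (23, 18, 69)  [2]
  a=24: none
  a=25: (25, -24, 66), (25, 24, 66)  [2]
  a=26..29: none
  a=30: (30, -24, 55), (30, 24, 55)  [2]
  a=31..32: none
  a=33: (33, -24, 50), (33, 24, 50)  [2]
  a=34..36: none
  a=37: (37, -28, 46), (37, 28, 46)  [2]
  a=38..44: none
Total reduced forms: 1 + 1 + 1 + 2 + 1 + 2 + 2 + 2 + 2 + 2 + 2 + 2 + 2 + 2 = 24
h = 24

24


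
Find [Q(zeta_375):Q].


The degree equals Euler's totient phi(375).
375 = 3 * 5^3
phi(375) = 200

200


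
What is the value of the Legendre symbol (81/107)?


p = 107 is prime, so compute (81/107) with the reciprocity algorithm (Jacobi-symbol steps: pull out 2s via (2/n), flip via reciprocity, reduce):
  reciprocity: (81/107) -> +(107/81)
  reduce: (26/81)
  pull out 2: (2/81) = +1  (since 81 mod 8 = 1)
  reciprocity: (13/81) -> +(81/13)
  reduce: (3/13)
  reciprocity: (3/13) -> +(13/3)
  reduce: (1/3)
  (1/3) = 1
Product of signs = 1
(81/107) = 1

1


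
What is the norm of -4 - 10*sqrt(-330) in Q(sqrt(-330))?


N(a + b*sqrt(d)) = a^2 - d*b^2
= (-4)^2 - (-330)*(-10)^2
= 16 + 33000
= 33016

33016


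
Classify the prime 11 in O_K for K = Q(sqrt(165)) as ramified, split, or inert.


K = Q(sqrt(165)). Since d mod 4 = 1, disc(K) = 165.
Check p | disc: 165 mod 11 = 0.
p divides disc, so p ramifies: (p) = P^2 with e=2, f=1, g=1.
Therefore p is ramified.

ramified


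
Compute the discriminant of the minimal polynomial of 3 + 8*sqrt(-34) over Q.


The element 3 + 8*sqrt(-34) has minimal polynomial:
x^2 - 6*x + 2185
Discriminant = (-6)^2 - 4*(2185)
= 36 - 8740
= -8704

-8704


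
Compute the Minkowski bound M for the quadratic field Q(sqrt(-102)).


d = -102, d mod 4 = 2, so disc(K) = 4d = -408; |disc(K)| = 408
Imaginary quadratic field, so n = 2, s = r2 = 1, r1 = 0
M = (n!/n^n) * (4/pi)^s * sqrt(|disc(K)|) = (2!/2^2) * (4/pi)^1 * sqrt(408)
= 0.5 * 1.273240 * 20.199010
= 12.8591

12.8591


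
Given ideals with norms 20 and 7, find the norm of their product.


N(IJ) = N(I) * N(J)
= 20 * 7
= 140

140


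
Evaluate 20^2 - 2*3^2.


x^2 - d*y^2
= 20^2 - 2*3^2
= 400 - 18
= 382

382


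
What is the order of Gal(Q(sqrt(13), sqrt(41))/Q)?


The 2 square roots of distinct primes are multiplicatively independent over Q,
so [K:Q] = 2^2 and Gal(K/Q) is isomorphic to (Z/2Z)^2.
|Gal| = 2^2 = 4

4


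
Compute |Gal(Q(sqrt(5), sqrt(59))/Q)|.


The 2 square roots of distinct primes are multiplicatively independent over Q,
so [K:Q] = 2^2 and Gal(K/Q) is isomorphic to (Z/2Z)^2.
|Gal| = 2^2 = 4

4
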